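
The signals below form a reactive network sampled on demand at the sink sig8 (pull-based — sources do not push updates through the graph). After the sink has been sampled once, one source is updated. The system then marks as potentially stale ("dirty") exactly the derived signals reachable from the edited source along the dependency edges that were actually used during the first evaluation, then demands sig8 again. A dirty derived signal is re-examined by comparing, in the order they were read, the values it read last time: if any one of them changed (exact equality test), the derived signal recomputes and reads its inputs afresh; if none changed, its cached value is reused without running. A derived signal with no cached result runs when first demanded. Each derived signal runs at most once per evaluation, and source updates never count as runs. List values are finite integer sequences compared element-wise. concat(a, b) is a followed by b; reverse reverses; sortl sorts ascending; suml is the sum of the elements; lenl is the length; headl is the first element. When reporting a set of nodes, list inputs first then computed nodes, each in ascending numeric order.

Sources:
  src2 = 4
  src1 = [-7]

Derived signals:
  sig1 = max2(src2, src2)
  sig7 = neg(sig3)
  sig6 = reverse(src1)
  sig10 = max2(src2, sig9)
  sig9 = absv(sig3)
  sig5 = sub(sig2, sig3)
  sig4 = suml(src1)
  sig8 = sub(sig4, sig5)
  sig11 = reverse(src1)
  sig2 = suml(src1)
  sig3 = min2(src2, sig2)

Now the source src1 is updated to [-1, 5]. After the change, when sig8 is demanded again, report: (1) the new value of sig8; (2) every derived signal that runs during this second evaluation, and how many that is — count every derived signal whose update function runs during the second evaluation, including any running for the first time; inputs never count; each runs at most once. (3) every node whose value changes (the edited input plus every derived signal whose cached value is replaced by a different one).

Initial pass — values computed on the first demand:
  sig2 = suml([-7]) = -7
  sig3 = min2(4, -7) = -7
  sig4 = suml([-7]) = -7
  sig5 = sub(-7, -7) = 0
  sig8 = sub(-7, 0) = -7

Second demand — change propagation:
  sig2: re-runs because src1 [-7]->[-1, 5]; new result 4.
  sig3: re-runs because sig2 -7->4; new result 4.
  sig4: re-runs because src1 [-7]->[-1, 5]; new result 4.
  sig5: re-runs because sig2 -7->4; sig3 -7->4; new result 0 (unchanged).
  sig8: re-runs because sig4 -7->4; new result 4.

sig8 now evaluates to 4.
Run set: sig2, sig3, sig4, sig5, sig8 (5 run).
Changed values: src1, sig2, sig3, sig4, sig8.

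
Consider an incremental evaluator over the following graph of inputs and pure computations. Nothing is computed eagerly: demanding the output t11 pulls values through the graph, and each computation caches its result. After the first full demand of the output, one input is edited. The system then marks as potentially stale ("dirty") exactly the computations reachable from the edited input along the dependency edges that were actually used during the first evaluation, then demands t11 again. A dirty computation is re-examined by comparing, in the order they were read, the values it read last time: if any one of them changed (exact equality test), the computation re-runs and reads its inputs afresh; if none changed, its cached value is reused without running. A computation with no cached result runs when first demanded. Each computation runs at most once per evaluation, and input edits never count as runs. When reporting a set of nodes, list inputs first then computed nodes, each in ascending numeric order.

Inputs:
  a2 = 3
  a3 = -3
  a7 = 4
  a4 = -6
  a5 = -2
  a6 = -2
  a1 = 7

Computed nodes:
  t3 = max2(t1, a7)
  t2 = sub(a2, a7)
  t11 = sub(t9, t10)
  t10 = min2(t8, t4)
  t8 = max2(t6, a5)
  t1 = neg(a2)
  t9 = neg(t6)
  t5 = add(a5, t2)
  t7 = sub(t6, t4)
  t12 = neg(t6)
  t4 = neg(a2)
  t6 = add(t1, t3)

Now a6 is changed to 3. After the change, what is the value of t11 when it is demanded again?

t11 now evaluates to 2.
The important point: nothing the output needs ever reads a6, so the edit is invisible to it.

Initial pass — values computed on the first demand:
  t1 = neg(3) = -3
  t3 = max2(-3, 4) = 4
  t4 = neg(3) = -3
  t6 = add(-3, 4) = 1
  t8 = max2(1, -2) = 1
  t9 = neg(1) = -1
  t10 = min2(1, -3) = -3
  t11 = sub(-1, -3) = 2

Second demand — change propagation:
  no demanded computation ever read a6, so the edit dirties nothing and nothing runs.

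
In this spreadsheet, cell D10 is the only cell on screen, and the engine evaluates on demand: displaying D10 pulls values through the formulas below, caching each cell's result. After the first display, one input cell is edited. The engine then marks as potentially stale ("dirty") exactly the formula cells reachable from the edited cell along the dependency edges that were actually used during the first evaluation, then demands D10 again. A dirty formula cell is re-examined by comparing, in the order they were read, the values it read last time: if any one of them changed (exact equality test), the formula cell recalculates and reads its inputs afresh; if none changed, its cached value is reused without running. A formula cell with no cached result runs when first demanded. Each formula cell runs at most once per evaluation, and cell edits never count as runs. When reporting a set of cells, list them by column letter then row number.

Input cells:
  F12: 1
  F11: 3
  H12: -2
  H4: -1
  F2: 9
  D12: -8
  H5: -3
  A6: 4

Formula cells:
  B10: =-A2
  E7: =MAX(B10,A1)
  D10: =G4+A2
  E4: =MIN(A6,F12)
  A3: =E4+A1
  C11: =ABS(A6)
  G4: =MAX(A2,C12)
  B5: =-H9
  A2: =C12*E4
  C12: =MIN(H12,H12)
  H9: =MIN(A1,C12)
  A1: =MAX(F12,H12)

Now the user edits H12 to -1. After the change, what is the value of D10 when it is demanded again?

D10 now evaluates to -2.

Initial pass — values computed on the first demand:
  C12 = MIN(-2, -2) = -2
  E4 = MIN(4, 1) = 1
  A2 = -2 * 1 = -2
  G4 = MAX(-2, -2) = -2
  D10 = -2 + -2 = -4

Second demand — change propagation:
  C12: re-runs because H12 -2->-1; H12 -2->-1; new result -1.
  A2: re-runs because C12 -2->-1; new result -1.
  G4: re-runs because A2 -2->-1; C12 -2->-1; new result -1.
  D10: re-runs because G4 -2->-1; A2 -2->-1; new result -2.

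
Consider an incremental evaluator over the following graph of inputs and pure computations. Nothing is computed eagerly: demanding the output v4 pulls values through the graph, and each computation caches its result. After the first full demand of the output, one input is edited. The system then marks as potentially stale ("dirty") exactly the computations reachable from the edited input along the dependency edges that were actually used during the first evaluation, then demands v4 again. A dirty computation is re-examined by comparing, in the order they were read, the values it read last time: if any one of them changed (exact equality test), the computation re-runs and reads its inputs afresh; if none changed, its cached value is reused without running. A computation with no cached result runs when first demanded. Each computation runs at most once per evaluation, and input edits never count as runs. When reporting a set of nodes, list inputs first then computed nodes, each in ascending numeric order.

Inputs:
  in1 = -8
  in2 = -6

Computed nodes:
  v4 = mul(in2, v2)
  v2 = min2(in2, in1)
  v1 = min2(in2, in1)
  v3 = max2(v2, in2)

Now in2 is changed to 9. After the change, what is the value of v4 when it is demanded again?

v4 now evaluates to -72.

Initial pass — values computed on the first demand:
  v2 = min2(-6, -8) = -8
  v4 = mul(-6, -8) = 48

Second demand — change propagation:
  v2: re-runs because in2 -6->9; new result -8 (unchanged).
  v4: re-runs because in2 -6->9; new result -72.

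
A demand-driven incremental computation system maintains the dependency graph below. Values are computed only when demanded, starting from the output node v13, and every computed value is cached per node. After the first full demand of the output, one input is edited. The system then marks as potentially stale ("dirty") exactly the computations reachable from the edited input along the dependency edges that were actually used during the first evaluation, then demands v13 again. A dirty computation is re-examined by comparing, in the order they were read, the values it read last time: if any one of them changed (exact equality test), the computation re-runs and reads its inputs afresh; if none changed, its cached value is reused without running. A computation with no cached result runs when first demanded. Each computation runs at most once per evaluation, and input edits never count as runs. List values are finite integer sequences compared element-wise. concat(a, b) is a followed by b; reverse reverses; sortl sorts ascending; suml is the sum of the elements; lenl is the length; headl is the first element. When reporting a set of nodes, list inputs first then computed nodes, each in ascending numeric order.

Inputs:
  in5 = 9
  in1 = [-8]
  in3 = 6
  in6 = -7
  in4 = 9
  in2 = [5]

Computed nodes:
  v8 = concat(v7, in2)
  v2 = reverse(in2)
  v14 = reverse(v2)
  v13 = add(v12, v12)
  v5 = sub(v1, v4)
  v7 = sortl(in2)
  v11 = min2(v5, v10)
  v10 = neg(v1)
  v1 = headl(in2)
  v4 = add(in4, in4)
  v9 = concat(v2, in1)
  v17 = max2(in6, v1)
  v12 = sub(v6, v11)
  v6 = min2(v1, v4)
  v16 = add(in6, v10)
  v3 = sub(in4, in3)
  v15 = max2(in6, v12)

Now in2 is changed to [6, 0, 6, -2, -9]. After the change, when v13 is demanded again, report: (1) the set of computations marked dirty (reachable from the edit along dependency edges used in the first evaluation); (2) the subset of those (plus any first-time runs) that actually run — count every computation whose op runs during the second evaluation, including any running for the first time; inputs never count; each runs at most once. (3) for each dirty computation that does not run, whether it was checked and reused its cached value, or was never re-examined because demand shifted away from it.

First evaluation (everything demanded from the output):
  v1 = headl([5]) = 5
  v4 = add(9, 9) = 18
  v5 = sub(5, 18) = -13
  v6 = min2(5, 18) = 5
  v10 = neg(5) = -5
  v11 = min2(-13, -5) = -13
  v12 = sub(5, -13) = 18
  v13 = add(18, 18) = 36

Propagation after the edit:
  v1: runs — in2 [5]->[6, 0, 6, -2, -9]; result 6.
  v5: runs — v1 5->6; result -12.
  v6: runs — v1 5->6; result 6.
  v10: runs — v1 5->6; result -6.
  v11: runs — v5 -13->-12; v10 -5->-6; result -12.
  v12: runs — v6 5->6; v11 -13->-12; result 18 (same value as before).
  v13: checked — values it read are unchanged (v12 unchanged, v12 unchanged); reused cached 36 without running.

Key observation: the change is absorbed at v12 — it re-runs but produces the same value, and the output's value is unchanged.

Marked dirty: v1, v5, v6, v10, v11, v12, v13.
Computations that run: v1, v5, v6, v10, v11, v12 — 6 in total.
Checked but reused from cache: v13.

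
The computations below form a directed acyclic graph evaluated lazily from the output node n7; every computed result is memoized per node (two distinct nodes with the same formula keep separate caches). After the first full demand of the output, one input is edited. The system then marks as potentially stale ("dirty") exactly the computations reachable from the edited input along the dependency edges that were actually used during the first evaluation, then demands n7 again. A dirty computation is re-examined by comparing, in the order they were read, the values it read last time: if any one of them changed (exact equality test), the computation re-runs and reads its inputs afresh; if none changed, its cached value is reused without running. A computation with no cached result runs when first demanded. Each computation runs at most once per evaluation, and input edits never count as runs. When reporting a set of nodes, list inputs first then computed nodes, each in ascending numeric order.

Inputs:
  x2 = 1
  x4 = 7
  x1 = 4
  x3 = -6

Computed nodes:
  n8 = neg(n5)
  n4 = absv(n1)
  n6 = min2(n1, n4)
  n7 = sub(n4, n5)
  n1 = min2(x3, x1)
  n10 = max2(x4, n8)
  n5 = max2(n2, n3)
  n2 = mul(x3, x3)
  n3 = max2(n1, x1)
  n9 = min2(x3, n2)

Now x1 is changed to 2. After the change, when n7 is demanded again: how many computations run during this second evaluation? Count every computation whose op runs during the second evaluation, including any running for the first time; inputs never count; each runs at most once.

First demand of the output computes:
  n1 = min2(-6, 4) = -6
  n2 = mul(-6, -6) = 36
  n3 = max2(-6, 4) = 4
  n4 = absv(-6) = 6
  n5 = max2(36, 4) = 36
  n7 = sub(6, 36) = -30

After the edit, cleaning proceeds:
  n1: a read changed (x1 4->2) — executes, giving -6 — identical to its old value.
  n3: a read changed (x1 4->2) — executes, giving 2.
  n4: dirty, but its reads are unchanged (n1 unchanged); cached 6 stands.
  n5: a read changed (n3 4->2) — executes, giving 36 — identical to its old value.
  n7: dirty, but its reads are unchanged (n4 unchanged, n5 unchanged); cached -30 stands.

Note where the cutoff bites: n4 is checked, finds nothing changed, and keeps its cache.

3 computations run: n1, n3, n5.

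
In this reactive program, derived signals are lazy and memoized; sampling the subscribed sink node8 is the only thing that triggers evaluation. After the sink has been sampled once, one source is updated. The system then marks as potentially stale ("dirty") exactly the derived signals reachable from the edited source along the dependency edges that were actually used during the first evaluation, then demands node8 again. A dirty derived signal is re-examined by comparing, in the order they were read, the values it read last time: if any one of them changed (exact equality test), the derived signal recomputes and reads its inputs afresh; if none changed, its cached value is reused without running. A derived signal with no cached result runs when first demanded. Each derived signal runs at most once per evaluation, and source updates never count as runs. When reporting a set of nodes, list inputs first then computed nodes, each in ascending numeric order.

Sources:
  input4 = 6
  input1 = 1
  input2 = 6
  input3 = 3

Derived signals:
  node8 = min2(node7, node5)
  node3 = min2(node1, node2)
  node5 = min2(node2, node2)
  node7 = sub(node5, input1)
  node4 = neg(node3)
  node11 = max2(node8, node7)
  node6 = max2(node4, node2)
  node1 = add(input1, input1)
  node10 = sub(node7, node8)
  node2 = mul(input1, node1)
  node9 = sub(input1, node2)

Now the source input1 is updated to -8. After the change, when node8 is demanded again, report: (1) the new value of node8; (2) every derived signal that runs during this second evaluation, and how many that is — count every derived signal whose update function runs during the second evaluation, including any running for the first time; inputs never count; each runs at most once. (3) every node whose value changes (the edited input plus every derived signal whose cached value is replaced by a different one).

Demanding node8 again yields 128.
5 derived signals run: node1, node2, node5, node7, node8.
The nodes whose values change: input1, node1, node2, node5, node7, node8.

First demand of the output computes:
  node1 = add(1, 1) = 2
  node2 = mul(1, 2) = 2
  node5 = min2(2, 2) = 2
  node7 = sub(2, 1) = 1
  node8 = min2(1, 2) = 1

After the edit, cleaning proceeds:
  node1: a read changed (input1 1->-8; input1 1->-8) — executes, giving -16.
  node2: a read changed (input1 1->-8; node1 2->-16) — executes, giving 128.
  node5: a read changed (node2 2->128; node2 2->128) — executes, giving 128.
  node7: a read changed (node5 2->128; input1 1->-8) — executes, giving 136.
  node8: a read changed (node7 1->136; node5 2->128) — executes, giving 128.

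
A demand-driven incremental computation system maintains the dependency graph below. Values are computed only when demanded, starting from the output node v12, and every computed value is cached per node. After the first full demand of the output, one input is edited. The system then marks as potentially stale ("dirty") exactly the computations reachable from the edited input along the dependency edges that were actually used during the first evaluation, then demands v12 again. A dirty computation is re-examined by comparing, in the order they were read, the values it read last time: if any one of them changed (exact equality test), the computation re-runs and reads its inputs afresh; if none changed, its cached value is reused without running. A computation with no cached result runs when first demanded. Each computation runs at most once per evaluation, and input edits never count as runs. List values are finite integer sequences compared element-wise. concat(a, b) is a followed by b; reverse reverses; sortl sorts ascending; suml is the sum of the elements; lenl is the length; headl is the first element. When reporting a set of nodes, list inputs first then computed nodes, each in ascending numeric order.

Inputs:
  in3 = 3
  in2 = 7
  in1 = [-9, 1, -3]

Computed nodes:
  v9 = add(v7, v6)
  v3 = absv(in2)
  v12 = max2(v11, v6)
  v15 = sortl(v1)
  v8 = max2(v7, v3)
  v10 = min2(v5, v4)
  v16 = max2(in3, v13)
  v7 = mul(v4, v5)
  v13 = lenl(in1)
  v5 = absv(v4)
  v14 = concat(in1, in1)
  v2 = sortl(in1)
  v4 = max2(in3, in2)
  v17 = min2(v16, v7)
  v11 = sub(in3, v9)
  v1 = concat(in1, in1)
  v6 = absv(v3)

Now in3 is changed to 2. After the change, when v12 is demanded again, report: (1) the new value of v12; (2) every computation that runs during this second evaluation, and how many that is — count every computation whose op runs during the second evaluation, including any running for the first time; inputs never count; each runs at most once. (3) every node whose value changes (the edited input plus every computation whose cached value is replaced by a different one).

New value of v12: 7.
Computations that run: v4, v11, v12 — 3 in total.
Values that change: in3, v11.
Key observation: the cutoff stops propagation at v5 — its inputs' values are unchanged, so it reuses its cache.

First evaluation (everything demanded from the output):
  v3 = absv(7) = 7
  v4 = max2(3, 7) = 7
  v5 = absv(7) = 7
  v6 = absv(7) = 7
  v7 = mul(7, 7) = 49
  v9 = add(49, 7) = 56
  v11 = sub(3, 56) = -53
  v12 = max2(-53, 7) = 7

Propagation after the edit:
  v4: runs — in3 3->2; result 7 (same value as before).
  v5: checked — values it read are unchanged (v4 unchanged); reused cached 7 without running.
  v7: checked — values it read are unchanged (v4 unchanged, v5 unchanged); reused cached 49 without running.
  v9: checked — values it read are unchanged (v7 unchanged, v6 unchanged); reused cached 56 without running.
  v11: runs — in3 3->2; result -54.
  v12: runs — v11 -53->-54; result 7 (same value as before).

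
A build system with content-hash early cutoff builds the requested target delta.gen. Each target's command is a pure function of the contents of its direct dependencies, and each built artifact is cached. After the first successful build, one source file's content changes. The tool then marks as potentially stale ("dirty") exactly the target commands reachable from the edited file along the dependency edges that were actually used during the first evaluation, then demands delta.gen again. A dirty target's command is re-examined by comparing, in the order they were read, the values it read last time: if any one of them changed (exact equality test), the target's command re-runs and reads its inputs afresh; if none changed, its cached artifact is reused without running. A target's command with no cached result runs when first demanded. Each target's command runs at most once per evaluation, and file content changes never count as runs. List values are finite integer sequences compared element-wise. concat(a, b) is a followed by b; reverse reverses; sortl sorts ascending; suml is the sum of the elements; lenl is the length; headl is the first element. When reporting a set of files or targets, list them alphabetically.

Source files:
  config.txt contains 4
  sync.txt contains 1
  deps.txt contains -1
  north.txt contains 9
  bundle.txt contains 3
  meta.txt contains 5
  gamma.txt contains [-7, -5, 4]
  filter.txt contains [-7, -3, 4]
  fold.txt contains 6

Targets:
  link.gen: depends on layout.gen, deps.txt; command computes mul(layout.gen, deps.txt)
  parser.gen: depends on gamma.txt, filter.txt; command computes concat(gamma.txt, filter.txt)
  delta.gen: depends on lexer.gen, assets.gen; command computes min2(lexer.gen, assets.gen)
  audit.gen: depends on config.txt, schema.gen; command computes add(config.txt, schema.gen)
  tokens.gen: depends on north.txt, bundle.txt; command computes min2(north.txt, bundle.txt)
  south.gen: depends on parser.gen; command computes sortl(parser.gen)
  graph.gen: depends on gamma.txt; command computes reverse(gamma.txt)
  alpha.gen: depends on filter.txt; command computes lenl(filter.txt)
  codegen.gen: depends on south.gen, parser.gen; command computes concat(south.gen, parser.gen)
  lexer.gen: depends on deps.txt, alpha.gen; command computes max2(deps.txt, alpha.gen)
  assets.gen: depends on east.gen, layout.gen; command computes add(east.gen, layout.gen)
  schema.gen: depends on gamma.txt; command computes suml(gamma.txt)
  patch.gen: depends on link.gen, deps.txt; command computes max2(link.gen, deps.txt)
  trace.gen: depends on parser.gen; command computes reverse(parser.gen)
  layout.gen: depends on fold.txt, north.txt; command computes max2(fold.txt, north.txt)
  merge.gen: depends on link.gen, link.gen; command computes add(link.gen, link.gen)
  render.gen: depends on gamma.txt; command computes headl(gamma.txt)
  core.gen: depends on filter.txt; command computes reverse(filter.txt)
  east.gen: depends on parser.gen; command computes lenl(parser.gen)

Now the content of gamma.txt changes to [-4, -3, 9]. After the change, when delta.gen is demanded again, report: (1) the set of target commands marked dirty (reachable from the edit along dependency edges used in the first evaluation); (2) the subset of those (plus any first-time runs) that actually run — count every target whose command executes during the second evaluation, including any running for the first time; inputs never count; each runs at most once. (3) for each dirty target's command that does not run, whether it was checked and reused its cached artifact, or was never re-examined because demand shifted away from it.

Marked dirty: assets.gen, delta.gen, east.gen, parser.gen.
Target commands that run: east.gen, parser.gen — 2 in total.
Checked but reused from cache: assets.gen, delta.gen.
Key observation: the change is absorbed at east.gen — it re-runs but produces the same value, and the output's value is unchanged.

First evaluation (everything demanded from the output):
  alpha.gen = lenl([-7, -3, 4]) = 3
  layout.gen = max2(6, 9) = 9
  lexer.gen = max2(-1, 3) = 3
  parser.gen = concat([-7, -5, 4], [-7, -3, 4]) = [-7, -5, 4, -7, -3, 4]
  east.gen = lenl([-7, -5, 4, -7, -3, 4]) = 6
  assets.gen = add(6, 9) = 15
  delta.gen = min2(3, 15) = 3

Propagation after the edit:
  parser.gen: runs — gamma.txt [-7, -5, 4]->[-4, -3, 9]; result [-4, -3, 9, -7, -3, 4].
  east.gen: runs — parser.gen [-7, -5, 4, -7, -3, 4]->[-4, -3, 9, -7, -3, 4]; result 6 (same value as before).
  assets.gen: checked — values it read are unchanged (east.gen unchanged, layout.gen unchanged); reused cached 15 without running.
  delta.gen: checked — values it read are unchanged (lexer.gen unchanged, assets.gen unchanged); reused cached 3 without running.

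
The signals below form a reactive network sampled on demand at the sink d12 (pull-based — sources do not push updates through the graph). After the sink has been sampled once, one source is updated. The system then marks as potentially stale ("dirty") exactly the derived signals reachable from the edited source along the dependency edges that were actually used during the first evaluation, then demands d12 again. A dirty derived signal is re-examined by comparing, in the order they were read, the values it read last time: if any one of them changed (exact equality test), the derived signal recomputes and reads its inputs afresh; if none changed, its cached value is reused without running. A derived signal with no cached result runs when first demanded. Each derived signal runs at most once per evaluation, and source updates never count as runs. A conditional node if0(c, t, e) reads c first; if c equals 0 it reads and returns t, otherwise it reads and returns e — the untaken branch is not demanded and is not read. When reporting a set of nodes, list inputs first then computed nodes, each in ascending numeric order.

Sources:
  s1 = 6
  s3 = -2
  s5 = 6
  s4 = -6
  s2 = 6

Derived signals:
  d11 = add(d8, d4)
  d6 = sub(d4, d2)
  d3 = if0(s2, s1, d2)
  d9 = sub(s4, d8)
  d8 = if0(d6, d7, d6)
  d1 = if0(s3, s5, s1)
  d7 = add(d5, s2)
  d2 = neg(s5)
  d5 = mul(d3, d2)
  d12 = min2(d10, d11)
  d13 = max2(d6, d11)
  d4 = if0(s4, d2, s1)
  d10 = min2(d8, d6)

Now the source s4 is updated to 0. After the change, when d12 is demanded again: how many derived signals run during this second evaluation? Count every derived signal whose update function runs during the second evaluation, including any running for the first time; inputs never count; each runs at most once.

Run set: d3, d4, d5, d6, d7, d8, d10, d11, d12 (9 run).
The important point: the flipped condition pulls in fresh nodes; d3, d5, d7 run for the first time.

Initial pass — values computed on the first demand:
  d2 = neg(6) = -6
  d4 = if0(s4=-6 -> else branch s1) = 6
  d6 = sub(6, -6) = 12
  d8 = if0(d6=12 -> else branch d6) = 12
  d10 = min2(12, 12) = 12
  d11 = add(12, 6) = 18
  d12 = min2(12, 18) = 12

Second demand — change propagation:
  d3: newly demanded (no cache) — executes and yields -6.
  d4: re-runs because s4 -6->0; new result -6.
  d5: newly demanded (no cache) — executes and yields 36.
  d6: re-runs because d4 6->-6; new result 0.
  d7: newly demanded (no cache) — executes and yields 42.
  d8: re-runs because d6 12->0; d6 12->0; new result 42.
  d10: re-runs because d8 12->42; d6 12->0; new result 0.
  d11: re-runs because d8 12->42; d4 6->-6; new result 36.
  d12: re-runs because d10 12->0; d11 18->36; new result 0.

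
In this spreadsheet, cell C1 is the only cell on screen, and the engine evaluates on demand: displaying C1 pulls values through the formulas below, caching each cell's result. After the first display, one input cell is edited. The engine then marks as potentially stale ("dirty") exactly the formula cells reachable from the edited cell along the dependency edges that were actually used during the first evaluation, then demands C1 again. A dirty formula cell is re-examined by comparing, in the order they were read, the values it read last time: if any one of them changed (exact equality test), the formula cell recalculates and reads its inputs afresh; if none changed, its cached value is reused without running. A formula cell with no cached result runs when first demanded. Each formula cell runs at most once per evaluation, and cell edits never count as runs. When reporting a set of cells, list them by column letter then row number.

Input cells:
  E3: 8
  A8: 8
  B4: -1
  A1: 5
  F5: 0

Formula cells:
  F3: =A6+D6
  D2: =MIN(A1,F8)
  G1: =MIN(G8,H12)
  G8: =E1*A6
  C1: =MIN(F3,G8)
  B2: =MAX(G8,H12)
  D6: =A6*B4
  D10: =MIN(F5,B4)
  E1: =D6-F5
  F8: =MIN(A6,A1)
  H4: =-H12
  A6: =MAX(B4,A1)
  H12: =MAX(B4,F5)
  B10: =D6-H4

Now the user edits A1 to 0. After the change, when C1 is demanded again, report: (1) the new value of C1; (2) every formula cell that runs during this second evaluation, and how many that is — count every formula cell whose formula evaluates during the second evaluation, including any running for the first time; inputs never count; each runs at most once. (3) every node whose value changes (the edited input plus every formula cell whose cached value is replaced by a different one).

C1 now evaluates to 0.
Run set: A6, C1, D6, E1, F3, G8 (6 run).
Changed values: A1, A6, C1, D6, E1, G8.

Initial pass — values computed on the first demand:
  A6 = MAX(-1, 5) = 5
  D6 = 5 * -1 = -5
  E1 = -5 - 0 = -5
  F3 = 5 + -5 = 0
  G8 = -5 * 5 = -25
  C1 = MIN(0, -25) = -25

Second demand — change propagation:
  A6: re-runs because A1 5->0; new result 0.
  D6: re-runs because A6 5->0; new result 0.
  E1: re-runs because D6 -5->0; new result 0.
  F3: re-runs because A6 5->0; D6 -5->0; new result 0 (unchanged).
  G8: re-runs because E1 -5->0; A6 5->0; new result 0.
  C1: re-runs because G8 -25->0; new result 0.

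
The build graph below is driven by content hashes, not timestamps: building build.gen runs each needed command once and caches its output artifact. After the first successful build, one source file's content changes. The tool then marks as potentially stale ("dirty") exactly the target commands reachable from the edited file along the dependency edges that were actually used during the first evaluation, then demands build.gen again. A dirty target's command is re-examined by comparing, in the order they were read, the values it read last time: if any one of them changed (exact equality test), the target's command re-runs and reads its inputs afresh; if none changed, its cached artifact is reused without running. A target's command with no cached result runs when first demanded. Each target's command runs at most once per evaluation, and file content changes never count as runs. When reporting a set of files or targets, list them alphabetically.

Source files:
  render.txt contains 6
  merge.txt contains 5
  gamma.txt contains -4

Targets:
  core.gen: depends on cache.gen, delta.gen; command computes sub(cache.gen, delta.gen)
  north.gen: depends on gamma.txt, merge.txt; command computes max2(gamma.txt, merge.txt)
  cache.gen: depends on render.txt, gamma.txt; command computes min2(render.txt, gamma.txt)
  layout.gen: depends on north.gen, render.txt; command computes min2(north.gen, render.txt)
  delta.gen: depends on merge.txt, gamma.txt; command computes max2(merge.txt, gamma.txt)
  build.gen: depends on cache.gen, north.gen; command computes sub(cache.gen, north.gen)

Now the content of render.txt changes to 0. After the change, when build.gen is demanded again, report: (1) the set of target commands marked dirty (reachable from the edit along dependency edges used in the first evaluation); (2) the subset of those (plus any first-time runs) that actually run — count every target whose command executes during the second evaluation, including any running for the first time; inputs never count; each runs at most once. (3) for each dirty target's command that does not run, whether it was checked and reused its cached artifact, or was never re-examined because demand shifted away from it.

Dirty set: build.gen, cache.gen.
Run set: cache.gen (1 run).
Re-examined without running (cache reused): build.gen.
The important point: cache.gen recomputes to an identical value, and the output ends up unchanged.

Initial pass — values computed on the first demand:
  cache.gen = min2(6, -4) = -4
  north.gen = max2(-4, 5) = 5
  build.gen = sub(-4, 5) = -9

Second demand — change propagation:
  cache.gen: re-runs because render.txt 6->0; new result -4 (unchanged).
  build.gen: re-examined; everything it read last time is the same (cache.gen unchanged, north.gen unchanged) — cache -9 kept, no run.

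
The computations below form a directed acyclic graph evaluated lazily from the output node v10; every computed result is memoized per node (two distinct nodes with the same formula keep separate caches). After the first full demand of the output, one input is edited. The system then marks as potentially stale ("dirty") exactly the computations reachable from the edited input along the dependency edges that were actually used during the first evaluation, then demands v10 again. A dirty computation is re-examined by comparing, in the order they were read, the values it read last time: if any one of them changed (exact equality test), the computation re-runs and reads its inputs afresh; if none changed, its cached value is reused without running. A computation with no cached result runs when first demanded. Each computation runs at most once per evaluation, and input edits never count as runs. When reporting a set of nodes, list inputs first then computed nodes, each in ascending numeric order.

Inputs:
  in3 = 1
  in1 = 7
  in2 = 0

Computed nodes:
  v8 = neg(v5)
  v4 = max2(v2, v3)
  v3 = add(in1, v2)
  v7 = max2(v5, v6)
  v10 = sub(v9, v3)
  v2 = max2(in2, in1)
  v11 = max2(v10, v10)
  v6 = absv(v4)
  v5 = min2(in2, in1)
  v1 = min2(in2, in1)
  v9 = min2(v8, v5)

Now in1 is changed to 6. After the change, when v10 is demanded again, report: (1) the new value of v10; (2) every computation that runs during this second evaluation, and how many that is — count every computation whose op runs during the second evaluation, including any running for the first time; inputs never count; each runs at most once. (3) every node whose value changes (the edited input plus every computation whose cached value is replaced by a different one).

Demanding v10 again yields -12.
4 computations run: v2, v3, v5, v10.
The nodes whose values change: in1, v2, v3, v10.
Note where the cutoff bites: v8 is checked, finds nothing changed, and keeps its cache.

First demand of the output computes:
  v2 = max2(0, 7) = 7
  v3 = add(7, 7) = 14
  v5 = min2(0, 7) = 0
  v8 = neg(0) = 0
  v9 = min2(0, 0) = 0
  v10 = sub(0, 14) = -14

After the edit, cleaning proceeds:
  v2: a read changed (in1 7->6) — executes, giving 6.
  v3: a read changed (in1 7->6; v2 7->6) — executes, giving 12.
  v5: a read changed (in1 7->6) — executes, giving 0 — identical to its old value.
  v8: dirty, but its reads are unchanged (v5 unchanged); cached 0 stands.
  v9: dirty, but its reads are unchanged (v8 unchanged, v5 unchanged); cached 0 stands.
  v10: a read changed (v3 14->12) — executes, giving -12.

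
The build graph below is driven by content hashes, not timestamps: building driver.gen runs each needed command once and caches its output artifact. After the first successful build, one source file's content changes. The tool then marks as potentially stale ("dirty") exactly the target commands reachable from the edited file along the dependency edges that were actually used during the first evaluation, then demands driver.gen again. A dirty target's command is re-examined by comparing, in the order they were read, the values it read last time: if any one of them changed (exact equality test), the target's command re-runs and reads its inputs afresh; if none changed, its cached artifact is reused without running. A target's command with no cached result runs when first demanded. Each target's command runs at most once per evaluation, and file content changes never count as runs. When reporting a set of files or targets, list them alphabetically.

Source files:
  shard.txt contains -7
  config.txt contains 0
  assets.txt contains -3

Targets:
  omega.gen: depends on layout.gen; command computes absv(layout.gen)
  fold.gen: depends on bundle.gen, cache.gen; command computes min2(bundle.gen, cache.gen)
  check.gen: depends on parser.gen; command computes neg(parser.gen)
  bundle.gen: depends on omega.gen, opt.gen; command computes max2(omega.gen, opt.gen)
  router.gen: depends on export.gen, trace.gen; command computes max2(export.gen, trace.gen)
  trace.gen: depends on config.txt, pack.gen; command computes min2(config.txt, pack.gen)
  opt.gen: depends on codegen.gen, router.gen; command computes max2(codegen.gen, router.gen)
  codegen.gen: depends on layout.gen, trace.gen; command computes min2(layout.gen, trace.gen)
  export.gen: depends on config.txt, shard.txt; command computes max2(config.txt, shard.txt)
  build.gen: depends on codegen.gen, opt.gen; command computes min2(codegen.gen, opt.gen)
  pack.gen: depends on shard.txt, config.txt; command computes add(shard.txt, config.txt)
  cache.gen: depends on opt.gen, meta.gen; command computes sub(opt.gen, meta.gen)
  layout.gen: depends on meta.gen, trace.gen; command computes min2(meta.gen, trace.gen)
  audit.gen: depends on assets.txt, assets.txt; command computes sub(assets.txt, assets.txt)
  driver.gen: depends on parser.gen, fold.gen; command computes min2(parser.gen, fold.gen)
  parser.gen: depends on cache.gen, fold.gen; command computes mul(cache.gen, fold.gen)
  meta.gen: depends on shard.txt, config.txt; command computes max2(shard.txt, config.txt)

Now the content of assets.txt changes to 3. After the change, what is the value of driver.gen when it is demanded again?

Initial pass — values computed on the first demand:
  export.gen = max2(0, -7) = 0
  meta.gen = max2(-7, 0) = 0
  pack.gen = add(-7, 0) = -7
  trace.gen = min2(0, -7) = -7
  layout.gen = min2(0, -7) = -7
  codegen.gen = min2(-7, -7) = -7
  omega.gen = absv(-7) = 7
  router.gen = max2(0, -7) = 0
  opt.gen = max2(-7, 0) = 0
  bundle.gen = max2(7, 0) = 7
  cache.gen = sub(0, 0) = 0
  fold.gen = min2(7, 0) = 0
  parser.gen = mul(0, 0) = 0
  driver.gen = min2(0, 0) = 0

Second demand — change propagation:
  no demanded computation ever read assets.txt, so the edit dirties nothing and nothing runs.

The important point: nothing the output needs ever reads assets.txt, so the edit is invisible to it.

driver.gen now evaluates to 0.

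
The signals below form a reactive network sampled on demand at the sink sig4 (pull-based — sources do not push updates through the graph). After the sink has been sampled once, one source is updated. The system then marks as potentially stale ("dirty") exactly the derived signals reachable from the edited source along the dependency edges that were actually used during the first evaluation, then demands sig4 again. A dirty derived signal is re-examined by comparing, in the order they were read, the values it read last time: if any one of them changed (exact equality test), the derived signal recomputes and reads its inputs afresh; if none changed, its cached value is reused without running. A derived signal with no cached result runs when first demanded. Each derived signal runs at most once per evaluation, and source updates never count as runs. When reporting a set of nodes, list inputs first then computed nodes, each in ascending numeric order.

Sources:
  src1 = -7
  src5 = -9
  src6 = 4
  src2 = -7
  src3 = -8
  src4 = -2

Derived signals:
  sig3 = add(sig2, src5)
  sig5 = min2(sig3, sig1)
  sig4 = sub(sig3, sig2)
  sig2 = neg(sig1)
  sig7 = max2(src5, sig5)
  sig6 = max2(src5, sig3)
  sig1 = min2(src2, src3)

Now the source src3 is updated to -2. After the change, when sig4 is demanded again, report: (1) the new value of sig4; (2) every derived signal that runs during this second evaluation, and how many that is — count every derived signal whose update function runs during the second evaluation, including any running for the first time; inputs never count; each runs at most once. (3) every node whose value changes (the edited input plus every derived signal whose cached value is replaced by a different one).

Initial pass — values computed on the first demand:
  sig1 = min2(-7, -8) = -8
  sig2 = neg(-8) = 8
  sig3 = add(8, -9) = -1
  sig4 = sub(-1, 8) = -9

Second demand — change propagation:
  sig1: re-runs because src3 -8->-2; new result -7.
  sig2: re-runs because sig1 -8->-7; new result 7.
  sig3: re-runs because sig2 8->7; new result -2.
  sig4: re-runs because sig3 -1->-2; sig2 8->7; new result -9 (unchanged).

sig4 now evaluates to -9.
Run set: sig1, sig2, sig3, sig4 (4 run).
Changed values: src3, sig1, sig2, sig3.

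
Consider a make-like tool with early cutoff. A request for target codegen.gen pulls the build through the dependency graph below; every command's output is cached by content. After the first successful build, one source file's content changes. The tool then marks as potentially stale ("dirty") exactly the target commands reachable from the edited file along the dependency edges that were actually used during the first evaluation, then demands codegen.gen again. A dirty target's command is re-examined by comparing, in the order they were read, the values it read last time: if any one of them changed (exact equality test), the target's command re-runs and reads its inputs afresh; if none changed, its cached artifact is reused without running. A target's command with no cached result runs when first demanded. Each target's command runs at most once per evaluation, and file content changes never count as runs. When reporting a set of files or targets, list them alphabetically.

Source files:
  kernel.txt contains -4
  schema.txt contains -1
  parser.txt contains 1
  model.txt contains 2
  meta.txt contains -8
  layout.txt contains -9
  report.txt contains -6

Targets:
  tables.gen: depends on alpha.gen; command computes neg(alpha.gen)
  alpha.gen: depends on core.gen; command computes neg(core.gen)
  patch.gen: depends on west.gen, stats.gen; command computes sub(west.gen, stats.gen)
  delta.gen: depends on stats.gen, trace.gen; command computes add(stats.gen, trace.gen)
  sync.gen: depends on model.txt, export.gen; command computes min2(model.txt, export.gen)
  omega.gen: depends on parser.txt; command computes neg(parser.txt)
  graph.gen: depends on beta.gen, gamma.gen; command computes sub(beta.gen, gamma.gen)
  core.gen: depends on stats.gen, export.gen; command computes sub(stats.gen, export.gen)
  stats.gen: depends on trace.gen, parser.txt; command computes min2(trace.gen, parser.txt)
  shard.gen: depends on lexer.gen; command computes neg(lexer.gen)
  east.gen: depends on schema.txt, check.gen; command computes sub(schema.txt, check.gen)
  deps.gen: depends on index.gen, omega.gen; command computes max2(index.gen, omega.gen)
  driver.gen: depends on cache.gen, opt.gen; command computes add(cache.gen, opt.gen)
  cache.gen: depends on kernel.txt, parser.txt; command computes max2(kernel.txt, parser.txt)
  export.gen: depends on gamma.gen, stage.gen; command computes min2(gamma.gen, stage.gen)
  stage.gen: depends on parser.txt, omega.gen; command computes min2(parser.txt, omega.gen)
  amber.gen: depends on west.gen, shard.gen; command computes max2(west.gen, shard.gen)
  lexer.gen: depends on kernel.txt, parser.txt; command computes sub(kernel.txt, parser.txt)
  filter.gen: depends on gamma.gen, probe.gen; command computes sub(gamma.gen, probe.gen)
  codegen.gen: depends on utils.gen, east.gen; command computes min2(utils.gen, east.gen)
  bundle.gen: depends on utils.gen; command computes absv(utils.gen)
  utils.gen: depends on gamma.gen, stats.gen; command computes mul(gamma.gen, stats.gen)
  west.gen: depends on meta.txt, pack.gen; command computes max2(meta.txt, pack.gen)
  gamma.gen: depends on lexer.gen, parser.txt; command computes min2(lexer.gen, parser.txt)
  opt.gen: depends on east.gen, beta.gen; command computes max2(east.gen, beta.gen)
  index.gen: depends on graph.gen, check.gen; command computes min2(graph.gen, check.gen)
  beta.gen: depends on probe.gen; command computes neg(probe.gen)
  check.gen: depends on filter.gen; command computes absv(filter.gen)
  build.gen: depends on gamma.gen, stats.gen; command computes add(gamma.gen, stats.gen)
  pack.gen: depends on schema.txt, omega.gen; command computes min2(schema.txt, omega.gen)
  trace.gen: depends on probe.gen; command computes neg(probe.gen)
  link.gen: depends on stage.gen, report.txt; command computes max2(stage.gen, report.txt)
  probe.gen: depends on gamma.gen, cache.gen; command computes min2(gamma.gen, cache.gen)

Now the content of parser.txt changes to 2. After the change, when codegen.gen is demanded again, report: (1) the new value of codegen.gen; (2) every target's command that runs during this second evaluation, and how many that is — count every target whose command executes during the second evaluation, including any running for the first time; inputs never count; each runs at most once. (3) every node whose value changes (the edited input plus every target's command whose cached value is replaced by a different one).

Demanding codegen.gen again yields -12.
9 target commands run: cache.gen, codegen.gen, filter.gen, gamma.gen, lexer.gen, probe.gen, stats.gen, trace.gen, utils.gen.
The nodes whose values change: cache.gen, codegen.gen, gamma.gen, lexer.gen, parser.txt, probe.gen, stats.gen, trace.gen, utils.gen.
Note where the cutoff bites: check.gen is checked, finds nothing changed, and keeps its cache.

First demand of the output computes:
  cache.gen = max2(-4, 1) = 1
  lexer.gen = sub(-4, 1) = -5
  gamma.gen = min2(-5, 1) = -5
  probe.gen = min2(-5, 1) = -5
  filter.gen = sub(-5, -5) = 0
  check.gen = absv(0) = 0
  east.gen = sub(-1, 0) = -1
  trace.gen = neg(-5) = 5
  stats.gen = min2(5, 1) = 1
  utils.gen = mul(-5, 1) = -5
  codegen.gen = min2(-5, -1) = -5

After the edit, cleaning proceeds:
  cache.gen: a read changed (parser.txt 1->2) — executes, giving 2.
  lexer.gen: a read changed (parser.txt 1->2) — executes, giving -6.
  gamma.gen: a read changed (lexer.gen -5->-6; parser.txt 1->2) — executes, giving -6.
  probe.gen: a read changed (gamma.gen -5->-6; cache.gen 1->2) — executes, giving -6.
  filter.gen: a read changed (gamma.gen -5->-6; probe.gen -5->-6) — executes, giving 0 — identical to its old value.
  check.gen: dirty, but its reads are unchanged (filter.gen unchanged); cached 0 stands.
  east.gen: dirty, but its reads are unchanged (schema.txt unchanged, check.gen unchanged); cached -1 stands.
  trace.gen: a read changed (probe.gen -5->-6) — executes, giving 6.
  stats.gen: a read changed (trace.gen 5->6; parser.txt 1->2) — executes, giving 2.
  utils.gen: a read changed (gamma.gen -5->-6; stats.gen 1->2) — executes, giving -12.
  codegen.gen: a read changed (utils.gen -5->-12) — executes, giving -12.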